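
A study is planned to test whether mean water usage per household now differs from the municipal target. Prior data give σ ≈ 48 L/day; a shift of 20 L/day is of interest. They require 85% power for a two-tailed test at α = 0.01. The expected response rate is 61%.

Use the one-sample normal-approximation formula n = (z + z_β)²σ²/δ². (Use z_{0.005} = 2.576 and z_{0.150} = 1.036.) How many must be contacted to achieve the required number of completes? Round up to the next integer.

n = (z_{α/2} + z_β)² · σ² / δ²
  = (2.576 + 1.036)² · 48² / 20²
  = 13.0465 · 2304 / 400
  = 75.15
Adjust for 61% response: 75.15 / 0.61 = 123.19.
Round up → n = 124.

n = 124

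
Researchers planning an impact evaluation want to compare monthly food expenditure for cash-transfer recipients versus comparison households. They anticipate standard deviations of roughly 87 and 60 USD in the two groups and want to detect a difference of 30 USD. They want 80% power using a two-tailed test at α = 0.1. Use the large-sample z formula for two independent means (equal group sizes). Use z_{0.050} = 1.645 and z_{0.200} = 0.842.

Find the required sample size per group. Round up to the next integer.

n = (z_{α/2} + z_β)² · (σ₁² + σ₂²) / δ²
  = (1.645 + 0.842)² · (87² + 60² = 11169) / 30²
  = 6.1852 · 11169 / 900
  = 76.76
Round up → n = 77 per group.

n = 77 per group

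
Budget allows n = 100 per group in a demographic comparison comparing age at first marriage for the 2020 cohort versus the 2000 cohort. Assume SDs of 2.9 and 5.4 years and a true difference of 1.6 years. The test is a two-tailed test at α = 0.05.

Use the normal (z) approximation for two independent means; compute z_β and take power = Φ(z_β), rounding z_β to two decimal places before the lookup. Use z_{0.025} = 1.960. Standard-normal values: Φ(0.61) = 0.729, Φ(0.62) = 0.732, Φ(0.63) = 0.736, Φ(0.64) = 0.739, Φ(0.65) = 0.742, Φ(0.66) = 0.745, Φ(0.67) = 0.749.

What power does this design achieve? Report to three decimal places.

z_β = δ·√(n/(σ₁²+σ₂²)) − z_{α/2}
    = 1.6 · √(100/37.57) − 1.960
    = 1.6 · 1.63147 − 1.960
    = 2.6104 − 1.960 = 0.6504 → 0.65
Power = Φ(0.65) = 0.742.

Power ≈ 0.742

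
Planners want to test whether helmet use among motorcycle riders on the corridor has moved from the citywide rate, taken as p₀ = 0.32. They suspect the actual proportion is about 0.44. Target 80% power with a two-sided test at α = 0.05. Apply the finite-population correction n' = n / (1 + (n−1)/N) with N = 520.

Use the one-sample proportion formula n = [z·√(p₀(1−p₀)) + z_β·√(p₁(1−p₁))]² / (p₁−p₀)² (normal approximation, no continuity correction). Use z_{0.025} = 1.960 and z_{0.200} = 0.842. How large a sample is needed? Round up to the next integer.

n = 100

n = [z_{α/2}·√(p₀q₀) + z_β·√(p₁q₁)]² / (p₁ − p₀)²
  = [1.960·√(0.32·0.68) + 0.842·√(0.44·0.56)]² / (0.12)²
  = [1.960·0.4665 + 0.842·0.4964]² / 0.0144
  = [1.3323]² / 0.0144
  = 123.26
Finite-population correction (N = 520): 123.26 / (1 + (123.26 − 1)/520) = 99.79.
Round up → n = 100.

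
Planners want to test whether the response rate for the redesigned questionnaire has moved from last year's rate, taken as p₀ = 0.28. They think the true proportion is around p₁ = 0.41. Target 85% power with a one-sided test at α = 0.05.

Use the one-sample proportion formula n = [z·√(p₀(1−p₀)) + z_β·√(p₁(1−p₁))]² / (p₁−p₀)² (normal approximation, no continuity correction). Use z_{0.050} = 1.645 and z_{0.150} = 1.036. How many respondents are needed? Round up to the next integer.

n = 93

n = [z_α·√(p₀q₀) + z_β·√(p₁q₁)]² / (p₁ − p₀)²
  = [1.645·√(0.28·0.72) + 1.036·√(0.41·0.59)]² / (0.13)²
  = [1.645·0.4490 + 1.036·0.4918]² / 0.0169
  = [1.2481]² / 0.0169
  = 92.18
Round up → n = 93.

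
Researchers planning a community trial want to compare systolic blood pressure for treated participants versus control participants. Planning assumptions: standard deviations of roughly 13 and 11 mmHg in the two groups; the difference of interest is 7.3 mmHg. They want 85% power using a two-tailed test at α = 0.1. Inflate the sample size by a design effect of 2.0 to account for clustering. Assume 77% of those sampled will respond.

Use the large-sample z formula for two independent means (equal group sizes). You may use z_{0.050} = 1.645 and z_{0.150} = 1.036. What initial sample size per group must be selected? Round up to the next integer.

n = (z_{α/2} + z_β)² · (σ₁² + σ₂²) / δ²
  = (1.645 + 1.036)² · (13² + 11² = 290) / 7.3²
  = 7.1878 · 290 / 53.29
  = 39.12
Design effect: 2.0 × 39.12 = 78.23.
Adjust for 77% response: 78.23 / 0.77 = 101.60.
Round up → n = 102 per group.

n = 102 per group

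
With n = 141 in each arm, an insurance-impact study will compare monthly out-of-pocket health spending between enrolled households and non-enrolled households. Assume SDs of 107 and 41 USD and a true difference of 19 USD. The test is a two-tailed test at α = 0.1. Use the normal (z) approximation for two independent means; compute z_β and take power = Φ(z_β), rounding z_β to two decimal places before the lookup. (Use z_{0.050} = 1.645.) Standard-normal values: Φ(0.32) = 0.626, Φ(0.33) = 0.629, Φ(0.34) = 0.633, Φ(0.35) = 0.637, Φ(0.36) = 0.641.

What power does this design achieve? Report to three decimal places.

z_β = δ·√(n/(σ₁²+σ₂²)) − z_{α/2}
    = 19 · √(141/13130) − 1.645
    = 19 · 0.10363 − 1.645
    = 1.9689 − 1.645 = 0.3239 → 0.32
Power = Φ(0.32) = 0.626.

Power ≈ 0.626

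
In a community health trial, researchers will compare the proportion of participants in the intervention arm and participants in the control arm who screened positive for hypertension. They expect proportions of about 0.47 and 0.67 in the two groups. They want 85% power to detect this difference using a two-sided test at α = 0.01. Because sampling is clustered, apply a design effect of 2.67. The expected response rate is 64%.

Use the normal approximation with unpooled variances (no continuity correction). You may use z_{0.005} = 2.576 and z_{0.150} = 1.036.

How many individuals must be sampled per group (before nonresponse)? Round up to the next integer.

n = 640 per group

n = (z_{α/2} + z_β)² · [p₁(1−p₁) + p₂(1−p₂)] / (p₁ − p₂)²
  = (2.576 + 1.036)² · (0.47·0.53 + 0.67·0.33) / (-0.20)²
  = (3.612)² · (0.2491 + 0.2211) / 0.0400
  = 13.0465 · 0.4702 / 0.0400
  = 153.36
Design effect: 2.67 × 153.36 = 409.48.
Adjust for 64% response: 409.48 / 0.64 = 639.81.
Round up → n = 640 per group.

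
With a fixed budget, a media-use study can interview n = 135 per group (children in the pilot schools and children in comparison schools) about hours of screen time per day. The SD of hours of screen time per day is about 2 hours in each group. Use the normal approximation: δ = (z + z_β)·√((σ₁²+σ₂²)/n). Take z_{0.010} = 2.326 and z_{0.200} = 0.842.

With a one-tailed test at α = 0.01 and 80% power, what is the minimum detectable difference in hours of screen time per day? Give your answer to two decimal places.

Minimum detectable difference ≈ 0.77 hours

δ = (z_α + z_β) · √((σ₁²+σ₂²)/n)
  = (2.326 + 0.842) · √(8/135)
  = 3.168 · √0.05926
  = 3.168 · 0.2434
  = 0.7712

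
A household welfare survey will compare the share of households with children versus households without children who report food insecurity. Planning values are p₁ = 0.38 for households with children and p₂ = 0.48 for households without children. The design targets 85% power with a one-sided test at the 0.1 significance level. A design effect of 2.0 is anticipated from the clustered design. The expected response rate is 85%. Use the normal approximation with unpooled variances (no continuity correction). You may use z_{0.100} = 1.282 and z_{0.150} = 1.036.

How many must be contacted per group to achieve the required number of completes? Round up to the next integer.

n = (z_α + z_β)² · [p₁(1−p₁) + p₂(1−p₂)] / (p₁ − p₂)²
  = (1.282 + 1.036)² · (0.38·0.62 + 0.48·0.52) / (-0.10)²
  = (2.318)² · (0.2356 + 0.2496) / 0.0100
  = 5.3731 · 0.4852 / 0.0100
  = 260.70
Design effect: 2.0 × 260.70 = 521.41.
Adjust for 85% response: 521.41 / 0.85 = 613.42.
Round up → n = 614 per group.

n = 614 per group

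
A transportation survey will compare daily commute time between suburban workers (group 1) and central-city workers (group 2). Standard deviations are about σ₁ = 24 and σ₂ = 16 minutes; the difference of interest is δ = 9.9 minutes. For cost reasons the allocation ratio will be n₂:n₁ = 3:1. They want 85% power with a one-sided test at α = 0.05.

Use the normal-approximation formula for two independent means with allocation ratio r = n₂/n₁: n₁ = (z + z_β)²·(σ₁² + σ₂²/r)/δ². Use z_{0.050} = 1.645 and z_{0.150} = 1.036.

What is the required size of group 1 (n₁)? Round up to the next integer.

n₁ = (z_α + z_β)² · (σ₁² + σ₂²/r) / δ²
   = (1.645 + 1.036)² · (24² + 16²/3) / 9.9²
   = 7.1878 · (576 + 85.3333) / 98.01
   = 7.1878 · 661.3333 / 98.01
   = 48.50
Round up → n₁ = 49; n₂ = r·n₁ = 3 × 49 = 147.

n₁ = 49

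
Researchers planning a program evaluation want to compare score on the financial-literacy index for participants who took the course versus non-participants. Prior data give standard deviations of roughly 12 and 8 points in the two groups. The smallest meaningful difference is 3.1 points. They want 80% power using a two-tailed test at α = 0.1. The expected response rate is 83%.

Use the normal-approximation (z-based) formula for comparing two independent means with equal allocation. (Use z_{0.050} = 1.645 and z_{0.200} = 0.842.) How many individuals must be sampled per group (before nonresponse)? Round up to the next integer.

n = 162 per group

n = (z_{α/2} + z_β)² · (σ₁² + σ₂²) / δ²
  = (1.645 + 0.842)² · (12² + 8² = 208) / 3.1²
  = 6.1852 · 208 / 9.61
  = 133.87
Adjust for 83% response: 133.87 / 0.83 = 161.29.
Round up → n = 162 per group.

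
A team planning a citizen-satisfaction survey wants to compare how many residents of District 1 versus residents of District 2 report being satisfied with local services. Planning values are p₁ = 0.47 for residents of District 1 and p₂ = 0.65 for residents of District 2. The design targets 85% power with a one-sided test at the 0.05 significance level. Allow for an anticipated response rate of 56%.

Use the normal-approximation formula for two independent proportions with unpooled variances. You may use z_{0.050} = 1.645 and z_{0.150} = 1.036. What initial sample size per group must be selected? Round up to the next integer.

n = 189 per group

n = (z_α + z_β)² · [p₁(1−p₁) + p₂(1−p₂)] / (p₁ − p₂)²
  = (1.645 + 1.036)² · (0.47·0.53 + 0.65·0.35) / (-0.18)²
  = (2.681)² · (0.2491 + 0.2275) / 0.0324
  = 7.1878 · 0.4766 / 0.0324
  = 105.73
Adjust for 56% response: 105.73 / 0.56 = 188.81.
Round up → n = 189 per group.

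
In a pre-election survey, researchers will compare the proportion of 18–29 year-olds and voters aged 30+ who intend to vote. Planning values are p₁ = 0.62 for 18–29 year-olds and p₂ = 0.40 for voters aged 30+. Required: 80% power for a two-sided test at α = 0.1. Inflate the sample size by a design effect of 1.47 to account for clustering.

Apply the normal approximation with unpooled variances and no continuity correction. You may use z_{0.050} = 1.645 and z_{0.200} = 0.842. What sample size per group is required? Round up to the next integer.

n = (z_{α/2} + z_β)² · [p₁(1−p₁) + p₂(1−p₂)] / (p₁ − p₂)²
  = (1.645 + 0.842)² · (0.62·0.38 + 0.40·0.60) / (0.22)²
  = (2.487)² · (0.2356 + 0.2400) / 0.0484
  = 6.1852 · 0.4756 / 0.0484
  = 60.78
Design effect: 1.47 × 60.78 = 89.34.
Round up → n = 90 per group.

n = 90 per group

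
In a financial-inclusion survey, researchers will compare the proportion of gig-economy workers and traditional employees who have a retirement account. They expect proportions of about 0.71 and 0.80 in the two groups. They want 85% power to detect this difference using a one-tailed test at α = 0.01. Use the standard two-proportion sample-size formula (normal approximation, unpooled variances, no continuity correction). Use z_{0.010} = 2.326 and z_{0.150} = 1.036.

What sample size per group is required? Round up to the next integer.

n = (z_α + z_β)² · [p₁(1−p₁) + p₂(1−p₂)] / (p₁ − p₂)²
  = (2.326 + 1.036)² · (0.71·0.29 + 0.80·0.20) / (-0.09)²
  = (3.362)² · (0.2059 + 0.1600) / 0.0081
  = 11.3030 · 0.3659 / 0.0081
  = 510.59
Round up → n = 511 per group.

n = 511 per group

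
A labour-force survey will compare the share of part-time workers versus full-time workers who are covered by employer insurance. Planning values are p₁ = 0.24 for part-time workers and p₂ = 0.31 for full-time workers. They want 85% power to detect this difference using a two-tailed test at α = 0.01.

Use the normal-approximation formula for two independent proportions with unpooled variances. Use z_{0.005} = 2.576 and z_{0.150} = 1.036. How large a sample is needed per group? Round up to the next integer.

n = 1056 per group

n = (z_{α/2} + z_β)² · [p₁(1−p₁) + p₂(1−p₂)] / (p₁ − p₂)²
  = (2.576 + 1.036)² · (0.24·0.76 + 0.31·0.69) / (-0.07)²
  = (3.612)² · (0.1824 + 0.2139) / 0.0049
  = 13.0465 · 0.3963 / 0.0049
  = 1055.17
Round up → n = 1056 per group.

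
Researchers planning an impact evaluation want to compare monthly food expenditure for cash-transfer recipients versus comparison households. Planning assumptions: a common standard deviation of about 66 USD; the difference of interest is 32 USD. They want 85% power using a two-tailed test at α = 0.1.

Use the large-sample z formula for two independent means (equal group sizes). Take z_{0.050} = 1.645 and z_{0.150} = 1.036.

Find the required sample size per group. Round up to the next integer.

n = 62 per group

n = (z_{α/2} + z_β)² · (σ₁² + σ₂²) / δ²
  = (1.645 + 1.036)² · (2·66² = 8712) / 32²
  = 7.1878 · 8712 / 1024
  = 61.15
Round up → n = 62 per group.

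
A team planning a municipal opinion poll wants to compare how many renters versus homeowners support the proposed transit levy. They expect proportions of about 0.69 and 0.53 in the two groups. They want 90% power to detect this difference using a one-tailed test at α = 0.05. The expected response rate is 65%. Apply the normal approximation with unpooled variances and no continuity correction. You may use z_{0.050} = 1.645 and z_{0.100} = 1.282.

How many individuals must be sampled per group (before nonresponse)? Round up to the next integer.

n = 239 per group

n = (z_α + z_β)² · [p₁(1−p₁) + p₂(1−p₂)] / (p₁ − p₂)²
  = (1.645 + 1.282)² · (0.69·0.31 + 0.53·0.47) / (0.16)²
  = (2.927)² · (0.2139 + 0.2491) / 0.0256
  = 8.5673 · 0.4630 / 0.0256
  = 154.95
Adjust for 65% response: 154.95 / 0.65 = 238.38.
Round up → n = 239 per group.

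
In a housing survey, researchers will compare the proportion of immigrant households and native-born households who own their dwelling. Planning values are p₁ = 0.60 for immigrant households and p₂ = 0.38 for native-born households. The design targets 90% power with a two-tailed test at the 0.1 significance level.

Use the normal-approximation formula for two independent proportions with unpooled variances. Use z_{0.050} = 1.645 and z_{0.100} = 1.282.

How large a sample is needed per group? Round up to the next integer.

n = (z_{α/2} + z_β)² · [p₁(1−p₁) + p₂(1−p₂)] / (p₁ − p₂)²
  = (1.645 + 1.282)² · (0.60·0.40 + 0.38·0.62) / (0.22)²
  = (2.927)² · (0.2400 + 0.2356) / 0.0484
  = 8.5673 · 0.4756 / 0.0484
  = 84.19
Round up → n = 85 per group.

n = 85 per group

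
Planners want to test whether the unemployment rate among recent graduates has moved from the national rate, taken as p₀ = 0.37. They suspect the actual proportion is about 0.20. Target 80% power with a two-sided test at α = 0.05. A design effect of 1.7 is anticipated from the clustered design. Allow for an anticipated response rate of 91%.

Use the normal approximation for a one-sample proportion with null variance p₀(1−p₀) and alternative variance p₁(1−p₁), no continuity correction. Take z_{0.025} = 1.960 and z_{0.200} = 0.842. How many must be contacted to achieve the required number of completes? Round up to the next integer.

n = 107

n = [z_{α/2}·√(p₀q₀) + z_β·√(p₁q₁)]² / (p₁ − p₀)²
  = [1.960·√(0.37·0.63) + 0.842·√(0.20·0.80)]² / (-0.17)²
  = [1.960·0.4828 + 0.842·0.4000]² / 0.0289
  = [1.2831]² / 0.0289
  = 56.97
Design effect: 1.7 × 56.97 = 96.84.
Adjust for 91% response: 96.84 / 0.91 = 106.42.
Round up → n = 107.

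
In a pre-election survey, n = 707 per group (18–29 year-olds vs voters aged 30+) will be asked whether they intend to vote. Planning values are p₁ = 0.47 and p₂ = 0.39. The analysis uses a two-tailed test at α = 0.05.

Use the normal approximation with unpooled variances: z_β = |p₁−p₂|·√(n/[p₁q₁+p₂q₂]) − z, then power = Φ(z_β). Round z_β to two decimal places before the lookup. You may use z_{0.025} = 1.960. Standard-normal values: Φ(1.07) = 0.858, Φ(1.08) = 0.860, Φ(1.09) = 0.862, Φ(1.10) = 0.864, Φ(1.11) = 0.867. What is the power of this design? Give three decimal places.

Power ≈ 0.862

z_β = |p₁−p₂|·√(n/[p₁q₁+p₂q₂]) − z_{α/2}
    = 0.08 · √(707/0.4870) − 1.960
    = 0.08 · 38.1018 − 1.960
    = 3.0481 − 1.960 = 1.0881 → 1.09
Power = Φ(1.09) = 0.862.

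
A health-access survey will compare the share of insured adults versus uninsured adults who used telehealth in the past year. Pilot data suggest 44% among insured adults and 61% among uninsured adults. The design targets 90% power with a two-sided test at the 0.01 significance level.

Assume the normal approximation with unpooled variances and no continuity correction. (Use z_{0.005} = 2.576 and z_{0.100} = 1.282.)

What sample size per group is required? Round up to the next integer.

n = 250 per group

n = (z_{α/2} + z_β)² · [p₁(1−p₁) + p₂(1−p₂)] / (p₁ − p₂)²
  = (2.576 + 1.282)² · (0.44·0.56 + 0.61·0.39) / (-0.17)²
  = (3.858)² · (0.2464 + 0.2379) / 0.0289
  = 14.8842 · 0.4843 / 0.0289
  = 249.43
Round up → n = 250 per group.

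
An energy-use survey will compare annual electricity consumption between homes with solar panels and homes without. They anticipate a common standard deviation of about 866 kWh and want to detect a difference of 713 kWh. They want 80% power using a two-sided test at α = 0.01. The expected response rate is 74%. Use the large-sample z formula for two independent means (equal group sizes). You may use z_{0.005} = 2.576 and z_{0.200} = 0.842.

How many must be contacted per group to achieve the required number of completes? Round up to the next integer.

n = (z_{α/2} + z_β)² · (σ₁² + σ₂²) / δ²
  = (2.576 + 0.842)² · (2·866² = 1499912) / 713²
  = 11.6827 · 1499912 / 508369
  = 34.47
Adjust for 74% response: 34.47 / 0.74 = 46.58.
Round up → n = 47 per group.

n = 47 per group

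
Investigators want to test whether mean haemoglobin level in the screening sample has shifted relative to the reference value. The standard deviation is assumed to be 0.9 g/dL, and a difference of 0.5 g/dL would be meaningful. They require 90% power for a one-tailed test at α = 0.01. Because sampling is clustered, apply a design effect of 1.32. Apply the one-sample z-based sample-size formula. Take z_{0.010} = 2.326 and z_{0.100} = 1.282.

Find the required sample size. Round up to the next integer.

n = (z_α + z_β)² · σ² / δ²
  = (2.326 + 1.282)² · 0.9² / 0.5²
  = 13.0177 · 0.81 / 0.25
  = 42.18
Design effect: 1.32 × 42.18 = 55.67.
Round up → n = 56.

n = 56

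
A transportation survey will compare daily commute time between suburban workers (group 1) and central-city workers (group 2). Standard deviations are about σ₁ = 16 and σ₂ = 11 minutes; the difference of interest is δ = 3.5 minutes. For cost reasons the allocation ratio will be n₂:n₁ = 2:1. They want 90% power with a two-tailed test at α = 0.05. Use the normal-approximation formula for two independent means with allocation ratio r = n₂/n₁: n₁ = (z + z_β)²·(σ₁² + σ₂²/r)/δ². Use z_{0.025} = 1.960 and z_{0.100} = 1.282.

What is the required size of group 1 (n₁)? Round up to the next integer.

n₁ = (z_{α/2} + z_β)² · (σ₁² + σ₂²/r) / δ²
   = (1.960 + 1.282)² · (16² + 11²/2) / 3.5²
   = 10.5106 · (256 + 60.5) / 12.25
   = 10.5106 · 316.5 / 12.25
   = 271.56
Round up → n₁ = 272; n₂ = r·n₁ = 2 × 272 = 544.

n₁ = 272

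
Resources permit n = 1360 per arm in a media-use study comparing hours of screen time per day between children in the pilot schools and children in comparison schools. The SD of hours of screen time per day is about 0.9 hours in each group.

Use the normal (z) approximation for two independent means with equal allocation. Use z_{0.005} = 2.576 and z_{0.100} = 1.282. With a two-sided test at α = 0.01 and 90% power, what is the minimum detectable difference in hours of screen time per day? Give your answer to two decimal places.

δ = (z_{α/2} + z_β) · √((σ₁²+σ₂²)/n)
  = (2.576 + 1.282) · √(1.62/1360)
  = 3.858 · √0.00119
  = 3.858 · 0.0345
  = 0.1332

Minimum detectable difference ≈ 0.13 hours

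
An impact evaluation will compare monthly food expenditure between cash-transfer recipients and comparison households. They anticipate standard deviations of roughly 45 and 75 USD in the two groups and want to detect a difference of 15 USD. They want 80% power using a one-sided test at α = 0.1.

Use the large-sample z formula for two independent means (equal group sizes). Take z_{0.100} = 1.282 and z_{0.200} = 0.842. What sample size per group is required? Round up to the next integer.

n = (z_α + z_β)² · (σ₁² + σ₂²) / δ²
  = (1.282 + 0.842)² · (45² + 75² = 7650) / 15²
  = 4.5114 · 7650 / 225
  = 153.39
Round up → n = 154 per group.

n = 154 per group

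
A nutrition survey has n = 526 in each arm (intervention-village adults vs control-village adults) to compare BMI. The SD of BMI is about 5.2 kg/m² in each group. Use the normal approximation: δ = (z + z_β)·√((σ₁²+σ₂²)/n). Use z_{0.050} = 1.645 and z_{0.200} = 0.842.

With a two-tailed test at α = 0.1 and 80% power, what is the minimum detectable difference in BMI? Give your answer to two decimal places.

Minimum detectable difference ≈ 0.80 kg/m²

δ = (z_{α/2} + z_β) · √((σ₁²+σ₂²)/n)
  = (1.645 + 0.842) · √(54.08/526)
  = 2.487 · √0.10281
  = 2.487 · 0.3206
  = 0.7974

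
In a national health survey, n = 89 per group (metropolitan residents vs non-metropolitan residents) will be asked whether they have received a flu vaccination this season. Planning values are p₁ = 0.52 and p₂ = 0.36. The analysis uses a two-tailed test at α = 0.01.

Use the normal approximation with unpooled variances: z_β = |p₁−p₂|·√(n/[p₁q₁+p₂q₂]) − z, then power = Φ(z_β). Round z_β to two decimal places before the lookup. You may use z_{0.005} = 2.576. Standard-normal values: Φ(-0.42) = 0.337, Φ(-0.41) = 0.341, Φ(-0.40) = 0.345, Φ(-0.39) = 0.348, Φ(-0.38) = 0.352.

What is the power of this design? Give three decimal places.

Power ≈ 0.345

z_β = |p₁−p₂|·√(n/[p₁q₁+p₂q₂]) − z_{α/2}
    = 0.16 · √(89/0.4800) − 2.576
    = 0.16 · 13.6168 − 2.576
    = 2.1787 − 2.576 = -0.3973 → -0.40
Power = Φ(-0.40) = 0.345.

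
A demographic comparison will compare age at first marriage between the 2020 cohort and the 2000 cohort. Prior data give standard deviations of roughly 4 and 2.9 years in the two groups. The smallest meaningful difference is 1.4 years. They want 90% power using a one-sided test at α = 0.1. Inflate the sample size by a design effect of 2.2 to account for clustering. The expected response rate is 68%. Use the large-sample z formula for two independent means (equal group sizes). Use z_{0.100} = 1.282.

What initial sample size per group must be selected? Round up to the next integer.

n = (z_α + z_β)² · (σ₁² + σ₂²) / δ²
  = (1.282 + 1.282)² · (4² + 2.9² = 24.41) / 1.4²
  = 6.5741 · 24.41 / 1.96
  = 81.87
Design effect: 2.2 × 81.87 = 180.12.
Adjust for 68% response: 180.12 / 0.68 = 264.89.
Round up → n = 265 per group.

n = 265 per group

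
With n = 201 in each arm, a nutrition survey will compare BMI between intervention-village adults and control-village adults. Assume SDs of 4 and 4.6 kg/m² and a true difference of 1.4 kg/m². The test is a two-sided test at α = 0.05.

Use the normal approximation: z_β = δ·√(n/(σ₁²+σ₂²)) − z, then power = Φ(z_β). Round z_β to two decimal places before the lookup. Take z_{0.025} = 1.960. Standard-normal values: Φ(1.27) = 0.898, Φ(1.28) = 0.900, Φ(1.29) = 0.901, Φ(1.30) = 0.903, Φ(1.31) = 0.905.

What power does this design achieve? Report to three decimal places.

z_β = δ·√(n/(σ₁²+σ₂²)) − z_{α/2}
    = 1.4 · √(201/37.16) − 1.960
    = 1.4 · 2.32573 − 1.960
    = 3.2560 − 1.960 = 1.2960 → 1.30
Power = Φ(1.30) = 0.903.

Power ≈ 0.903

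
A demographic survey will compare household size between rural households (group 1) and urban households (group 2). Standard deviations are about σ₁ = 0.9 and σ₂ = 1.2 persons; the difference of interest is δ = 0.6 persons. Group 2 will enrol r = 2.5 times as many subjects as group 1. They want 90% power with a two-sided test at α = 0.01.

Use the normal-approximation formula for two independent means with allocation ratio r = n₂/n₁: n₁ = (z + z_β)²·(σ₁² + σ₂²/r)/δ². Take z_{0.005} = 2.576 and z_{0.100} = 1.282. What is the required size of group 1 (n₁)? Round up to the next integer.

n₁ = 58

n₁ = (z_{α/2} + z_β)² · (σ₁² + σ₂²/r) / δ²
   = (2.576 + 1.282)² · (0.9² + 1.2²/2.5) / 0.6²
   = 14.8842 · (0.81 + 0.576) / 0.36
   = 14.8842 · 1.386 / 0.36
   = 57.30
Round up → n₁ = 58; n₂ = r·n₁ = 2.5 × 58 = 145.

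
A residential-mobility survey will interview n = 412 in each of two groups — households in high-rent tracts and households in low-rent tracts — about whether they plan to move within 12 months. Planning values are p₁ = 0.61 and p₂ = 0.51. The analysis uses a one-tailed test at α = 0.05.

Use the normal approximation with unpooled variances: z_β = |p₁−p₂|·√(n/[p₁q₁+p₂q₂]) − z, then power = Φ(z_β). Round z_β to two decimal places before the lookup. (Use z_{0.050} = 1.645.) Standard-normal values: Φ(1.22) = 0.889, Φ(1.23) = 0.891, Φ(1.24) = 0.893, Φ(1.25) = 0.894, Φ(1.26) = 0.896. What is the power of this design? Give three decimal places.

z_β = |p₁−p₂|·√(n/[p₁q₁+p₂q₂]) − z_α
    = 0.10 · √(412/0.4878) − 1.645
    = 0.10 · 29.0621 − 1.645
    = 2.9062 − 1.645 = 1.2612 → 1.26
Power = Φ(1.26) = 0.896.

Power ≈ 0.896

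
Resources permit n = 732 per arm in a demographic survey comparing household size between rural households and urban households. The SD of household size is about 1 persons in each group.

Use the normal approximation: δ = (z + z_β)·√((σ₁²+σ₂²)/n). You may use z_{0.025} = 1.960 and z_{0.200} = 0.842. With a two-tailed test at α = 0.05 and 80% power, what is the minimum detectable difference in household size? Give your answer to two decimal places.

Minimum detectable difference ≈ 0.15 persons

δ = (z_{α/2} + z_β) · √((σ₁²+σ₂²)/n)
  = (1.960 + 0.842) · √(2/732)
  = 2.802 · √0.00273
  = 2.802 · 0.0523
  = 0.1465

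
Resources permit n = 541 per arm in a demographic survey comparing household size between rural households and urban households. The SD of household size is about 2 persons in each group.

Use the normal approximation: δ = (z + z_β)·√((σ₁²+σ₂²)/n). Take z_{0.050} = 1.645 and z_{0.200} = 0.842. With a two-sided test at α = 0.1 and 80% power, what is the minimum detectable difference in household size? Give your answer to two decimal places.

Minimum detectable difference ≈ 0.30 persons

δ = (z_{α/2} + z_β) · √((σ₁²+σ₂²)/n)
  = (1.645 + 0.842) · √(8/541)
  = 2.487 · √0.01479
  = 2.487 · 0.1216
  = 0.3024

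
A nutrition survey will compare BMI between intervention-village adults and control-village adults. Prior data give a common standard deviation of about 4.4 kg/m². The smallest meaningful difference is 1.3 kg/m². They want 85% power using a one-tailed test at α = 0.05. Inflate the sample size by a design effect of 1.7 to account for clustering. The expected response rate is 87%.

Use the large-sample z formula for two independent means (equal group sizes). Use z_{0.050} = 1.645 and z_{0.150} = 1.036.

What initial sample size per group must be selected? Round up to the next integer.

n = (z_α + z_β)² · (σ₁² + σ₂²) / δ²
  = (1.645 + 1.036)² · (2·4.4² = 38.72) / 1.3²
  = 7.1878 · 38.72 / 1.69
  = 164.68
Design effect: 1.7 × 164.68 = 279.96.
Adjust for 87% response: 279.96 / 0.87 = 321.79.
Round up → n = 322 per group.

n = 322 per group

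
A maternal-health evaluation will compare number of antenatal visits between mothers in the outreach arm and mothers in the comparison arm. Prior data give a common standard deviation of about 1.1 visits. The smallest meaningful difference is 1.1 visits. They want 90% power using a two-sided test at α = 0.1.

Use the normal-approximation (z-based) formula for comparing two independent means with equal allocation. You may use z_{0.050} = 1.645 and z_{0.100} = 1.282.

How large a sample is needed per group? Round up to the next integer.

n = (z_{α/2} + z_β)² · (σ₁² + σ₂²) / δ²
  = (1.645 + 1.282)² · (2·1.1² = 2.42) / 1.1²
  = 8.5673 · 2.42 / 1.21
  = 17.13
Round up → n = 18 per group.

n = 18 per group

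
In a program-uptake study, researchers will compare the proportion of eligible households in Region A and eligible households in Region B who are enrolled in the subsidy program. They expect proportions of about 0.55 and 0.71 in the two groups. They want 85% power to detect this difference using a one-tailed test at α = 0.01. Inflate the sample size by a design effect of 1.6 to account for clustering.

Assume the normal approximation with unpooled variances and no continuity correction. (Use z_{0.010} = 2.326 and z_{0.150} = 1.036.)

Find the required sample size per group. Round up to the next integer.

n = (z_α + z_β)² · [p₁(1−p₁) + p₂(1−p₂)] / (p₁ − p₂)²
  = (2.326 + 1.036)² · (0.55·0.45 + 0.71·0.29) / (-0.16)²
  = (3.362)² · (0.2475 + 0.2059) / 0.0256
  = 11.3030 · 0.4534 / 0.0256
  = 200.19
Design effect: 1.6 × 200.19 = 320.30.
Round up → n = 321 per group.

n = 321 per group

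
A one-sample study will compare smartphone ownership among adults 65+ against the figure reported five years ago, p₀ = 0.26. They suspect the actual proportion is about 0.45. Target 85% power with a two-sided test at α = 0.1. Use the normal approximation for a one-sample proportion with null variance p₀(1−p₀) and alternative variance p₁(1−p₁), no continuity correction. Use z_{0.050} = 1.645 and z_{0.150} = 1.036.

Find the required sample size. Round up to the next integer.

n = 43

n = [z_{α/2}·√(p₀q₀) + z_β·√(p₁q₁)]² / (p₁ − p₀)²
  = [1.645·√(0.26·0.74) + 1.036·√(0.45·0.55)]² / (0.19)²
  = [1.645·0.4386 + 1.036·0.4975]² / 0.0361
  = [1.2370]² / 0.0361
  = 42.38
Round up → n = 43.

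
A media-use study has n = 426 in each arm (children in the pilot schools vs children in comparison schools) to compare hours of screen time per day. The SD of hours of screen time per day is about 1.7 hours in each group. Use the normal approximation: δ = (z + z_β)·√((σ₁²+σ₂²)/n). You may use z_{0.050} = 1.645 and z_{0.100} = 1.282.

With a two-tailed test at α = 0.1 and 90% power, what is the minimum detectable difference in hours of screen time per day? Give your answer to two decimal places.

Minimum detectable difference ≈ 0.34 hours

δ = (z_{α/2} + z_β) · √((σ₁²+σ₂²)/n)
  = (1.645 + 1.282) · √(5.78/426)
  = 2.927 · √0.01357
  = 2.927 · 0.1165
  = 0.3409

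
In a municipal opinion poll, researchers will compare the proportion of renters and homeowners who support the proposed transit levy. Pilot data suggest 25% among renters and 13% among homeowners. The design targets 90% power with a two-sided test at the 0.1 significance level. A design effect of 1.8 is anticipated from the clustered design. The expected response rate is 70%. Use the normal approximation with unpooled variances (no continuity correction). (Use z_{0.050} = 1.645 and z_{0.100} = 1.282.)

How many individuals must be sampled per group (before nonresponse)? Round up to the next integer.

n = (z_{α/2} + z_β)² · [p₁(1−p₁) + p₂(1−p₂)] / (p₁ − p₂)²
  = (1.645 + 1.282)² · (0.25·0.75 + 0.13·0.87) / (0.12)²
  = (2.927)² · (0.1875 + 0.1131) / 0.0144
  = 8.5673 · 0.3006 / 0.0144
  = 178.84
Design effect: 1.8 × 178.84 = 321.92.
Adjust for 70% response: 321.92 / 0.70 = 459.88.
Round up → n = 460 per group.

n = 460 per group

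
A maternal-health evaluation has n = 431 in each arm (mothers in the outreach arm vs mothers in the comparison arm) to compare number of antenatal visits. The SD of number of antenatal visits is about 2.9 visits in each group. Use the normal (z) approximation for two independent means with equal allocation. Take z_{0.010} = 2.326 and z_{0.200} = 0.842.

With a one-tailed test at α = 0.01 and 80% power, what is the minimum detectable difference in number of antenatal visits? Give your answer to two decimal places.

Minimum detectable difference ≈ 0.63 visits

δ = (z_α + z_β) · √((σ₁²+σ₂²)/n)
  = (2.326 + 0.842) · √(16.82/431)
  = 3.168 · √0.03903
  = 3.168 · 0.1975
  = 0.6258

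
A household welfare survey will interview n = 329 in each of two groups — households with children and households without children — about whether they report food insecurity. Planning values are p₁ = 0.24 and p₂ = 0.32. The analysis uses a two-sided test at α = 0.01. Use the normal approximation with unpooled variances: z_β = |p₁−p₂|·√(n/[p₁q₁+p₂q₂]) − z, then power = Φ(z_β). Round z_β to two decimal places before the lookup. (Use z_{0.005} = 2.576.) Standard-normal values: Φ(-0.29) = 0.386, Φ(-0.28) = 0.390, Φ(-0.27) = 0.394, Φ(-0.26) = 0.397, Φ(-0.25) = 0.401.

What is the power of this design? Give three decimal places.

z_β = |p₁−p₂|·√(n/[p₁q₁+p₂q₂]) − z_{α/2}
    = 0.08 · √(329/0.4000) − 2.576
    = 0.08 · 28.6793 − 2.576
    = 2.2943 − 2.576 = -0.2817 → -0.28
Power = Φ(-0.28) = 0.390.

Power ≈ 0.390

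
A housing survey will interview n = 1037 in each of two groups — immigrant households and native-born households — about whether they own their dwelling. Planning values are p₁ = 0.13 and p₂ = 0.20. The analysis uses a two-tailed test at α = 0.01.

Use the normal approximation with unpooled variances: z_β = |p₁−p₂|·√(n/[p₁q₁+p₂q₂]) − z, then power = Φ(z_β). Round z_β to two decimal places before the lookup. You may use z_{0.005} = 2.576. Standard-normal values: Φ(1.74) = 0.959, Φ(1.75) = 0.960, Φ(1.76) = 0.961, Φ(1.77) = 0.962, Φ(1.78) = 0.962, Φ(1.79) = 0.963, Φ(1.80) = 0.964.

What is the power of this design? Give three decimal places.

z_β = |p₁−p₂|·√(n/[p₁q₁+p₂q₂]) − z_{α/2}
    = 0.07 · √(1037/0.2731) − 2.576
    = 0.07 · 61.6210 − 2.576
    = 4.3135 − 2.576 = 1.7375 → 1.74
Power = Φ(1.74) = 0.959.

Power ≈ 0.959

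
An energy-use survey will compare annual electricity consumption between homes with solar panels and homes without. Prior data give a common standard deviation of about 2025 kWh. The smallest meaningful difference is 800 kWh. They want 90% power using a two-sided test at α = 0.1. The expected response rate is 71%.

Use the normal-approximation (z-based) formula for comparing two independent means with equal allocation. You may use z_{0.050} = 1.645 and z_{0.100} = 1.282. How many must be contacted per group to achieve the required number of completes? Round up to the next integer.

n = (z_{α/2} + z_β)² · (σ₁² + σ₂²) / δ²
  = (1.645 + 1.282)² · (2·2025² = 8201250) / 800²
  = 8.5673 · 8201250 / 640000
  = 109.79
Adjust for 71% response: 109.79 / 0.71 = 154.63.
Round up → n = 155 per group.

n = 155 per group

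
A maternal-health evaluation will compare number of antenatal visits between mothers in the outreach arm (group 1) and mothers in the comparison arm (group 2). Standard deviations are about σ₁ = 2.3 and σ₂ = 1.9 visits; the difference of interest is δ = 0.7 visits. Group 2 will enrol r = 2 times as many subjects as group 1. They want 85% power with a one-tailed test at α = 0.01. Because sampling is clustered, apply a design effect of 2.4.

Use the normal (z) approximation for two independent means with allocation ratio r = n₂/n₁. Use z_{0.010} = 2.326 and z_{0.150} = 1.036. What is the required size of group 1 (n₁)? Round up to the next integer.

n₁ = (z_α + z_β)² · (σ₁² + σ₂²/r) / δ²
   = (2.326 + 1.036)² · (2.3² + 1.9²/2) / 0.7²
   = 11.3030 · (5.29 + 1.805) / 0.49
   = 11.3030 · 7.095 / 0.49
   = 163.66
Design effect: 2.4 × 163.66 = 392.79.
Round up → n₁ = 393; n₂ = r·n₁ = 2 × 393 = 786.

n₁ = 393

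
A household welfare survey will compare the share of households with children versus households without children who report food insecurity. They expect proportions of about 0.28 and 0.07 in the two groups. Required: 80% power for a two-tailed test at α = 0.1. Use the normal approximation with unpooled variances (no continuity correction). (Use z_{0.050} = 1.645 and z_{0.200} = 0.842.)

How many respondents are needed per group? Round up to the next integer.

n = 38 per group

n = (z_{α/2} + z_β)² · [p₁(1−p₁) + p₂(1−p₂)] / (p₁ − p₂)²
  = (1.645 + 0.842)² · (0.28·0.72 + 0.07·0.93) / (0.21)²
  = (2.487)² · (0.2016 + 0.0651) / 0.0441
  = 6.1852 · 0.2667 / 0.0441
  = 37.41
Round up → n = 38 per group.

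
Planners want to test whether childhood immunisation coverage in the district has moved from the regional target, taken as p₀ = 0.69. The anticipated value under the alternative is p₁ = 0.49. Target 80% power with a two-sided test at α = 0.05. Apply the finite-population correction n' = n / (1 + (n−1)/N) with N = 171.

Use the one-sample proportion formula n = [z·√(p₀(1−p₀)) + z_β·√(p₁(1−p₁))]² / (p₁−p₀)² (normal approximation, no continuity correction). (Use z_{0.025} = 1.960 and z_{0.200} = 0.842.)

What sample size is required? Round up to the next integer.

n = 36

n = [z_{α/2}·√(p₀q₀) + z_β·√(p₁q₁)]² / (p₁ − p₀)²
  = [1.960·√(0.69·0.31) + 0.842·√(0.49·0.51)]² / (-0.20)²
  = [1.960·0.4625 + 0.842·0.4999]² / 0.0400
  = [1.3274]² / 0.0400
  = 44.05
Finite-population correction (N = 171): 44.05 / (1 + (44.05 − 1)/171) = 35.19.
Round up → n = 36.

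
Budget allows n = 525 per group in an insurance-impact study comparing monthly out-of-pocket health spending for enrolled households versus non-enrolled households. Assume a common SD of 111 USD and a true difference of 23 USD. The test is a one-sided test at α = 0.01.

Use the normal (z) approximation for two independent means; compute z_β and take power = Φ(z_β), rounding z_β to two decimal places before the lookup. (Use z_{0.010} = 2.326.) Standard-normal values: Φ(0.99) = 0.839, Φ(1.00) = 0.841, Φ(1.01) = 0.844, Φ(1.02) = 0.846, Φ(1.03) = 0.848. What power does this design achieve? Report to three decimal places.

z_β = δ·√(n/(σ₁²+σ₂²)) − z_α
    = 23 · √(525/24642) − 2.326
    = 23 · 0.14596 − 2.326
    = 3.3571 − 2.326 = 1.0311 → 1.03
Power = Φ(1.03) = 0.848.

Power ≈ 0.848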